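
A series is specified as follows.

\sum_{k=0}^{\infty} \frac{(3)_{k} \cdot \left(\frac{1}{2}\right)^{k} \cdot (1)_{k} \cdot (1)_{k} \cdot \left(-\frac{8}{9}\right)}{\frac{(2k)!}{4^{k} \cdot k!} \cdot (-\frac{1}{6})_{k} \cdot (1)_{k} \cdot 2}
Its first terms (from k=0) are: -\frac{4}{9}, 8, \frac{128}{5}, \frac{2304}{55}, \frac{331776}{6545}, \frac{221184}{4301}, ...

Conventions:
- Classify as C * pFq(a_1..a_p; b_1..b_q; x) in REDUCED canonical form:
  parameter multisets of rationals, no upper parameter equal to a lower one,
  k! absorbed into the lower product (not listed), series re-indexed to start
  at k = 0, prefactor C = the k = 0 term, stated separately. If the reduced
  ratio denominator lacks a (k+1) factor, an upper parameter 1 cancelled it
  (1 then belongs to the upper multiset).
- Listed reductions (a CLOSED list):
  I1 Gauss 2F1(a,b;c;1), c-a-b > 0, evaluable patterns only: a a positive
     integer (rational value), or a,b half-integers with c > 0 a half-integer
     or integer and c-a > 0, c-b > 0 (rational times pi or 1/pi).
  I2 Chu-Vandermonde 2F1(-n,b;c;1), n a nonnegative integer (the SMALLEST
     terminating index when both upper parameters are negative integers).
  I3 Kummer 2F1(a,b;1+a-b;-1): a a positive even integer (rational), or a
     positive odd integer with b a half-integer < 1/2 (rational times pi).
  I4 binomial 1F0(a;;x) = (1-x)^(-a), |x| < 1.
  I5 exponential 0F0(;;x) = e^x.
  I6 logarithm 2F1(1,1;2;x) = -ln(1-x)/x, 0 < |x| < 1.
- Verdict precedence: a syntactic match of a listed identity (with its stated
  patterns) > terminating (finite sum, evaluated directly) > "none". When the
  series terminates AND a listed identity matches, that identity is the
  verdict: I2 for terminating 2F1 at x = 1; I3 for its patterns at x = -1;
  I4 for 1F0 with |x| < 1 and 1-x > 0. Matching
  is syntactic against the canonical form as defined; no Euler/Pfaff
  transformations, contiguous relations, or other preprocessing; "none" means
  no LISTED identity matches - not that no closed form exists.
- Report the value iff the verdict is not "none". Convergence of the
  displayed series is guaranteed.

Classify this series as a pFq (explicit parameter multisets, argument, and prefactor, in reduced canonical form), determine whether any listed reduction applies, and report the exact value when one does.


The series (x = \frac{1}{2}) is 3F2: upper {1, 1, 3}, lower {-\frac{1}{6}, \frac{1}{2}}, prefactor -\frac{4}{9}. Verdict: none. A 3F2 with upper {1, 1, 3} fits none of I1-I6 at x = \frac{1}{2}; the sum runs forever.

First insight: x = \frac{1}{2} and (1)_k (prefactor -4/9) is k! itself.
Term ratio: r(k) = \frac{1}{2} * (k+1) (k+1) (k+3) / [(k-\frac{1}{6}) (k+\frac{1}{2}) (k+1)] ; factor over Q: parameters, x = \frac{1}{2}, and C = -\frac{4}{9}.


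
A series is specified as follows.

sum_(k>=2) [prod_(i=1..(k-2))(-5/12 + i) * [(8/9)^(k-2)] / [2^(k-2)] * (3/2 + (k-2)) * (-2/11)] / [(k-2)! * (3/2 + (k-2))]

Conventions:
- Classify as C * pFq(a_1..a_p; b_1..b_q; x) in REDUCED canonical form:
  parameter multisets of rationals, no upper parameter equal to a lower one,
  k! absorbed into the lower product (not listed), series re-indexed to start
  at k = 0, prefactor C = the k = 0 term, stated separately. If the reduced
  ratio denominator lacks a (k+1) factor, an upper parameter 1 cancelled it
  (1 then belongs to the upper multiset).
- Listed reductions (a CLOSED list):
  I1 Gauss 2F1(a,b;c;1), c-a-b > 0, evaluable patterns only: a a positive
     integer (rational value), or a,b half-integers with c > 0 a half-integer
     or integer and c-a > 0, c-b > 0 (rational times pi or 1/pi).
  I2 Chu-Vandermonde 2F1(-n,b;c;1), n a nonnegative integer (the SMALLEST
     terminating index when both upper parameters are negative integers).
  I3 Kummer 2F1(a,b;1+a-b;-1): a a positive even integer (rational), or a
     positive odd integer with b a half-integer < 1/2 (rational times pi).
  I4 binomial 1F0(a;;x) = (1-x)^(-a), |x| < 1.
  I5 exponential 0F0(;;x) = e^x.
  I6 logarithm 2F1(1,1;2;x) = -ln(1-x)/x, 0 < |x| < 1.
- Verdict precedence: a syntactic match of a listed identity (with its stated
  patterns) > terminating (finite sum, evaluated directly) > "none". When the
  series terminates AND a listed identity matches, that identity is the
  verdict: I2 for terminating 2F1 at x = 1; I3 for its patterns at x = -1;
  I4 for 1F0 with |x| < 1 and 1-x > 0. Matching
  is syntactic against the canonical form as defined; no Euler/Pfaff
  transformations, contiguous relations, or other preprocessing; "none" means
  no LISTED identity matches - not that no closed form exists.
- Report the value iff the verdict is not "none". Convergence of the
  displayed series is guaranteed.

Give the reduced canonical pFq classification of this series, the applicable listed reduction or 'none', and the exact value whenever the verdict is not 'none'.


With C = -2/11: the canonical form is 1F0(7/12; -; 4/9). Verdict: the binomial series (I4) applies (the 1F0 binomial series: exponent -7/12, x = 4/9). Hence: (-2/11) * (5/9)^(-7/12).

The tell: from the first term -2/11: striking the common factor k + 3/2 reduces the term (C = -2/11, x = 4/9).
Consecutive-term ratio: r(k) = (4/9) * (k+7/12) / [(k+1)] ; factor over Q: parameters, x = (4/9), and C = -2/11.


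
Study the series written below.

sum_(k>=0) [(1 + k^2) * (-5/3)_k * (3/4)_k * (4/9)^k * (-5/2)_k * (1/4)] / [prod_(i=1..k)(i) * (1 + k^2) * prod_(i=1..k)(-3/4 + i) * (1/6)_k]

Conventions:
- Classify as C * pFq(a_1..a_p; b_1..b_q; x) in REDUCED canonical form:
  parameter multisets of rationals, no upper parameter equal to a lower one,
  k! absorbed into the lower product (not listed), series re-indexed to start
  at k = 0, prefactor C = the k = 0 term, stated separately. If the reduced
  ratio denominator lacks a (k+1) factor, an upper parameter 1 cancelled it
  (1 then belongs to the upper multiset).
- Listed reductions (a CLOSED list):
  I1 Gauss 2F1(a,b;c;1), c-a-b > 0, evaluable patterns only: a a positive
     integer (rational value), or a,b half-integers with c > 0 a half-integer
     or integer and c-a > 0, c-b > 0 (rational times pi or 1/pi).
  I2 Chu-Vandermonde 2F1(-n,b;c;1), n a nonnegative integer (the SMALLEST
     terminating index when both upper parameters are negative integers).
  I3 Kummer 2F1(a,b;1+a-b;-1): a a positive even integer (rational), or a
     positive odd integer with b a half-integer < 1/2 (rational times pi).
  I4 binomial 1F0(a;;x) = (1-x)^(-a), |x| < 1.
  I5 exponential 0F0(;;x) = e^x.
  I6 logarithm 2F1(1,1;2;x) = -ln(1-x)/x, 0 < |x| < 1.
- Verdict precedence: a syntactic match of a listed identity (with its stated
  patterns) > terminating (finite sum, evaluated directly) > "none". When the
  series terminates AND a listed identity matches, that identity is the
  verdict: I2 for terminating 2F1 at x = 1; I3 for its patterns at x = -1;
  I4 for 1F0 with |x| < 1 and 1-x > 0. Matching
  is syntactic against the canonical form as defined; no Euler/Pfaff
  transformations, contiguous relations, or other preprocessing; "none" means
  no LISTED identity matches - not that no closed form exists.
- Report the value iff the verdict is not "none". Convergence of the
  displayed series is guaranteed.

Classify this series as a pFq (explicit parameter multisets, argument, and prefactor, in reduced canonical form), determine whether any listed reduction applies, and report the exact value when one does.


This is 1/4 * 3F2(-5/2, -5/3, 3/4; 1/6, 1/4; 4/9) in reduced canonical form. Verdict: none. Every listed pattern misses the 3F2 form at 4/9, upper {-5/2, -5/3, 3/4}.

Key step: t_0 being 1/4, k^2 + 1 divides numerator and denominator alike; C = 1/4 after cancelling.
Adjacent-term ratio: r(k) = (4/9) * (k-5/2) (k-5/3) (k+3/4) / [(k+1/6) (k+1/4) (k+1)] - rational in k. x = (4/9); t_0 = 1/4; negate the roots.


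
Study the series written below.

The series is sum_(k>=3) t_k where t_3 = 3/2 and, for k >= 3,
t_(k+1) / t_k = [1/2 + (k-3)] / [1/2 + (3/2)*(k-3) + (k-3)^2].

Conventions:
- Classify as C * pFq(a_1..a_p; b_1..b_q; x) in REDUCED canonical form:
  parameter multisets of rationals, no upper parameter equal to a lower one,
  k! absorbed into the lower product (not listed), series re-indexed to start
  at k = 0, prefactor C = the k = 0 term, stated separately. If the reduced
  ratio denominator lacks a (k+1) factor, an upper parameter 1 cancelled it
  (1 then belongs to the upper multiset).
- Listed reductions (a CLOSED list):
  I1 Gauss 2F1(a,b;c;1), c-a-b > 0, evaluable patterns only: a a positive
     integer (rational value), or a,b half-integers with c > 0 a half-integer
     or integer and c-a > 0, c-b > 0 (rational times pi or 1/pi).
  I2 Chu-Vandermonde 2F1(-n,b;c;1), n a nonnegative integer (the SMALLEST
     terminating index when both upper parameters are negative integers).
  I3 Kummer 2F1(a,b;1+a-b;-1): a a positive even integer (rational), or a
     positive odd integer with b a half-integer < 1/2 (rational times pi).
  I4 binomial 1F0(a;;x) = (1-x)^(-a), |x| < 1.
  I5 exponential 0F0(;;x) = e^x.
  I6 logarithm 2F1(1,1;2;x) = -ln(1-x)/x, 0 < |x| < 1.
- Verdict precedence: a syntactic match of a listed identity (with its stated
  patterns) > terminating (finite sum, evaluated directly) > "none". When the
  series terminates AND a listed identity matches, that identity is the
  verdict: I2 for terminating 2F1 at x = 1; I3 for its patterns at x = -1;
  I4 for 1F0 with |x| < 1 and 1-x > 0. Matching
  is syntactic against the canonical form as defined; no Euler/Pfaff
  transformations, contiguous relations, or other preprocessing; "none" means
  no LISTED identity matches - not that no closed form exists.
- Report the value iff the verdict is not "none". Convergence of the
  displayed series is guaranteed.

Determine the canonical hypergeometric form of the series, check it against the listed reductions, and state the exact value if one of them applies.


Reduced: x = 1, 0F0, upper = {-}, lower = {-}, C = 3/2. Verdict: this is exponential (I5) (the 0F0 exponential series at x = 1). Exact value: (3/2) * e^(1).

The tell: x = 1 and the ratio is unreduced: k + 1/2 divides both sides (C = 3/2).
Consecutive-term ratio: r(k) = 1 * 1 / [(k+1)] - rational in k, leading ratio 1; with t_0 = 3/2, classification follows.


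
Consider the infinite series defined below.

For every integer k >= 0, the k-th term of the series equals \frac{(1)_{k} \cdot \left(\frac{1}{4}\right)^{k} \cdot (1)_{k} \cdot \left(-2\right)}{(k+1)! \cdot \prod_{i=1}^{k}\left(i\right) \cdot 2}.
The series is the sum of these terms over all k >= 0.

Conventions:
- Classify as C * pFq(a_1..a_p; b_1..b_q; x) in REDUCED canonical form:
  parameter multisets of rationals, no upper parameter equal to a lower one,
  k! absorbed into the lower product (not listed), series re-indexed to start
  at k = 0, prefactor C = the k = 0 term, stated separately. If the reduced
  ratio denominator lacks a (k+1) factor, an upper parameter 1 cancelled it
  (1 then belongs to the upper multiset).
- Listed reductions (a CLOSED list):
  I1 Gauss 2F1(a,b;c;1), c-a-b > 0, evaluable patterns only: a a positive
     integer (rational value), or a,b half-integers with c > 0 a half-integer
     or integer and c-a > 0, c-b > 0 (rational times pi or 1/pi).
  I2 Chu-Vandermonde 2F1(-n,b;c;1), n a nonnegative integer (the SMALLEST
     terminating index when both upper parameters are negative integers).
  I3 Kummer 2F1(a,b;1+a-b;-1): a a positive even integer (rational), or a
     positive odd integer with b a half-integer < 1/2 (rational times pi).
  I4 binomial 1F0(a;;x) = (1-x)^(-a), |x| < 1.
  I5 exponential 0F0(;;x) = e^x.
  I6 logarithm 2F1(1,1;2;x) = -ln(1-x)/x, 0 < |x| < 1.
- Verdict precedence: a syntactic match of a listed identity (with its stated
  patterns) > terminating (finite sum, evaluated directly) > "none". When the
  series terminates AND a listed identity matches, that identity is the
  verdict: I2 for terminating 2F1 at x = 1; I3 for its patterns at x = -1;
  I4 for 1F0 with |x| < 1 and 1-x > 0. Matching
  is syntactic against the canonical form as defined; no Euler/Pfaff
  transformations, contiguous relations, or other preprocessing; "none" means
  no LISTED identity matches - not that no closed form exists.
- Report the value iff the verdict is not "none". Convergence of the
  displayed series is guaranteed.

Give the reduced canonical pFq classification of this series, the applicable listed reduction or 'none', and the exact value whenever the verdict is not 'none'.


Prefactor -1, argument \frac{1}{4}: 2F1 with upper {1, 1} over lower {2}. Verdict: the logarithmic series (I6) applies (the logarithm: parameters (1,1;2), x = \frac{1}{4}). Value: 4 \cdot \ln\left(\frac{3}{4}\right).

First insight: with t_0 = -1, the product of the first k integers (C = -1) is k!.
Step ratio: r(k) = \frac{1}{4} * (k+1) (k+1) / [(k+2) (k+1)] ; factor over Q: parameters, x = \frac{1}{4}, and C = -1.


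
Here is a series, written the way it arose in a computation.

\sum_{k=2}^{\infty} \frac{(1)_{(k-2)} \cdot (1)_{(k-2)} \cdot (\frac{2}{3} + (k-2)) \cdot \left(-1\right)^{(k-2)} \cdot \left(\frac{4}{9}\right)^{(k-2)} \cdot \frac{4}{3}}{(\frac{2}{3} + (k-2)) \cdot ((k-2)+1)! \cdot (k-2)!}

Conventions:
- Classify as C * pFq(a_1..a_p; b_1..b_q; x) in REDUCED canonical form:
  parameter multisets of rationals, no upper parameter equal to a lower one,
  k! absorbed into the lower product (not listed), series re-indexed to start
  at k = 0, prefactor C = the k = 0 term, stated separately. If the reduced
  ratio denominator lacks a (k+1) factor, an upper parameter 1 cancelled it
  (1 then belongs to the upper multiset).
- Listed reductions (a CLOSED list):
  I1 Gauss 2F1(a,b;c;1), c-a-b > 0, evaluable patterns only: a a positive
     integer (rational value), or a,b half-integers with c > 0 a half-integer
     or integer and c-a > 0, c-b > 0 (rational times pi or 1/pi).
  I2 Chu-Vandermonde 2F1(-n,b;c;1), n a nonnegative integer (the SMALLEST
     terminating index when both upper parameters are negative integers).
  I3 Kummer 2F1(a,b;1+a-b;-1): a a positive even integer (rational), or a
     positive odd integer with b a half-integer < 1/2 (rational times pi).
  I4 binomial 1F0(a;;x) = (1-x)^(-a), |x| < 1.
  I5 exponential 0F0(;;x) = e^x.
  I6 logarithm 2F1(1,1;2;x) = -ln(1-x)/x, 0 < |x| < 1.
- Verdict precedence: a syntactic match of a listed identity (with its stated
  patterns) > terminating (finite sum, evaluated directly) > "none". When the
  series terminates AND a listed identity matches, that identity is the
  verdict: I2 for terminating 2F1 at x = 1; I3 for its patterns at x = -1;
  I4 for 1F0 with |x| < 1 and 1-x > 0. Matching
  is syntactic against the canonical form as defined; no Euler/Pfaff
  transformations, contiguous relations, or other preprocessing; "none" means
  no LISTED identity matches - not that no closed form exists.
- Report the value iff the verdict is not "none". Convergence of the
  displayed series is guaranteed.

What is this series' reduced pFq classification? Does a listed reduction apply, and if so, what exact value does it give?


x = -\frac{4}{9} here; the reduced form reads 2F1, upper {1, 1}, lower {2}, C = \frac{4}{3}. Verdict: this is the I6 logarithm reduction (the logarithm: parameters (1,1;2), x = -\frac{4}{9}). Its exact value is 3 \cdot \ln\left(\frac{13}{9}\right).

Key step: x = -\frac{4}{9} and striking the common factor k + 2/3 reduces the term (C = 4/3).
Consecutive-term ratio: r(k) = -\frac{4}{9} * (k+1) (k+1) / [(k+2) (k+1)] - rational in k. x = -\frac{4}{9}; t_0 = \frac{4}{3}; negate the roots.


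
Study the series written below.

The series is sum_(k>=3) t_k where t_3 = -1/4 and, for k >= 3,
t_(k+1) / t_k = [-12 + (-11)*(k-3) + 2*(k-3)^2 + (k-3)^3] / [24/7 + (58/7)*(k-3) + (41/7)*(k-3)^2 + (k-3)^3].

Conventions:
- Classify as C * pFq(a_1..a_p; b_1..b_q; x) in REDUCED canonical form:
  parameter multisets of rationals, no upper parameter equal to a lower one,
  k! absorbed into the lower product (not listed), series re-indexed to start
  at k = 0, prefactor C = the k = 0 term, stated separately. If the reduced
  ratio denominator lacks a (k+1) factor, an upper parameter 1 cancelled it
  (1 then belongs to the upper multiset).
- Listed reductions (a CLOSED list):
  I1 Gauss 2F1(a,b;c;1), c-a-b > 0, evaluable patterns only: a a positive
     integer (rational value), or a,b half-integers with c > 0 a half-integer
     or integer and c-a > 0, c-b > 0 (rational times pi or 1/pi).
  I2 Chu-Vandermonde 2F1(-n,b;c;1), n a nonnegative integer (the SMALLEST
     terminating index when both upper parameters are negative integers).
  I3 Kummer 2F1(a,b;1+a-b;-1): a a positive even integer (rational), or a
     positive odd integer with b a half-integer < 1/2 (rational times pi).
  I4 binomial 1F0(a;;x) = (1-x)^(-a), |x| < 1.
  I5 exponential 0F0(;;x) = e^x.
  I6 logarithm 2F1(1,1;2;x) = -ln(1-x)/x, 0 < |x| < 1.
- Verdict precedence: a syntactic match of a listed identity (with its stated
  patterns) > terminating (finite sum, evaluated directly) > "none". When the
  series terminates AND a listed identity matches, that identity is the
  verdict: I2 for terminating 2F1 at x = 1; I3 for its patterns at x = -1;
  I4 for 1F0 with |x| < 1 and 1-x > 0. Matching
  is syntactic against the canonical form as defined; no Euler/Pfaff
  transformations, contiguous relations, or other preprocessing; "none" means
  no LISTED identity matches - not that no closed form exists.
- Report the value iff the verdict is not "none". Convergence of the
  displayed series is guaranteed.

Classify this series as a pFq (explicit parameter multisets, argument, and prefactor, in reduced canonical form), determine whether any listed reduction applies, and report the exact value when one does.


Classification (C = -1/4): 2F1 with upper {-3, 1}, lower {6/7}, argument x = 1. Verdict: this is the Chu-Vandermonde identity I2 (terminating 2F1 at x = 1 with n = 3, b = 1, c = 6/7). Exact value: 1/80.

First insight: with t_0 = -1/4, the parameter 4 appears in both the upper and lower lists and cancels.
Step ratio: r(k) = 1 * (k-3) (k+1) / [(k+6/7) (k+1)] - poly over poly, x = 1 from leading terms; C = -1/4 at k = 0.


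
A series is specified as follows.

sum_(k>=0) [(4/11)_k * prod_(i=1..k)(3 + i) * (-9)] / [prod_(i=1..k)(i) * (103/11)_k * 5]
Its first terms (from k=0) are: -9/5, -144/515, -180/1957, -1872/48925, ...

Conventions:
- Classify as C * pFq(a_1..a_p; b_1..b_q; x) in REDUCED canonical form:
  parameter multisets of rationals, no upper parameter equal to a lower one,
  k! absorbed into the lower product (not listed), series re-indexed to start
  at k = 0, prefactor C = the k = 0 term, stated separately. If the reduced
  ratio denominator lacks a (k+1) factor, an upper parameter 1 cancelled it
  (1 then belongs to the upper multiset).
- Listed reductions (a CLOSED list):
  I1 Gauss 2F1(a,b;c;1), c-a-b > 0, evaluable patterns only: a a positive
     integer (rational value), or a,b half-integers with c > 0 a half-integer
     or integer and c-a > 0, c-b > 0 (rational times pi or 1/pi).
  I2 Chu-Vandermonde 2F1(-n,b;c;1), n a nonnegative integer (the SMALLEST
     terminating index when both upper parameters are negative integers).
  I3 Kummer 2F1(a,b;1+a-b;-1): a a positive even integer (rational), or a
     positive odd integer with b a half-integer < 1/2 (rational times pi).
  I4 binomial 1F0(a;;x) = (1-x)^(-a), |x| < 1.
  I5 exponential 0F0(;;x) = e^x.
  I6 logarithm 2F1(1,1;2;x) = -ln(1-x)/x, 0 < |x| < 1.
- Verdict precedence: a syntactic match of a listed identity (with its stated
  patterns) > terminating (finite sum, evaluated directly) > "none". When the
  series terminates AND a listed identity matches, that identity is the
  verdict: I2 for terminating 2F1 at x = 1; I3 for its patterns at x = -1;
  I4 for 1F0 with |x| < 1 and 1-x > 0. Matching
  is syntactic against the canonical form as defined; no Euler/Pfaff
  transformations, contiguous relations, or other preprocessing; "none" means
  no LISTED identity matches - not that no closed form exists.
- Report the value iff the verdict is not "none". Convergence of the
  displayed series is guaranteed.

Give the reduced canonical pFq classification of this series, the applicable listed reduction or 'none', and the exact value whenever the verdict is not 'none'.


At argument 1: a 2F1 with upper {4/11, 4}, lower {103/11}, scaled by C = -9/5. Verdict at x = 1: Gauss's theorem (I1) matches (x = 1: the Gamma ratio telescopes since c-a-b = 5 > 0 and a = 4 in Z>0). Value: -329751/146410.

Key observation: with t_0 = -9/5, the product of the first k integers (C = -9/5) is k!.
Step ratio: r(k) = 1 * (k+4/11) (k+4) / [(k+103/11) (k+1)] - rational; roots negated = parameters, x = 1, C = -9/5.


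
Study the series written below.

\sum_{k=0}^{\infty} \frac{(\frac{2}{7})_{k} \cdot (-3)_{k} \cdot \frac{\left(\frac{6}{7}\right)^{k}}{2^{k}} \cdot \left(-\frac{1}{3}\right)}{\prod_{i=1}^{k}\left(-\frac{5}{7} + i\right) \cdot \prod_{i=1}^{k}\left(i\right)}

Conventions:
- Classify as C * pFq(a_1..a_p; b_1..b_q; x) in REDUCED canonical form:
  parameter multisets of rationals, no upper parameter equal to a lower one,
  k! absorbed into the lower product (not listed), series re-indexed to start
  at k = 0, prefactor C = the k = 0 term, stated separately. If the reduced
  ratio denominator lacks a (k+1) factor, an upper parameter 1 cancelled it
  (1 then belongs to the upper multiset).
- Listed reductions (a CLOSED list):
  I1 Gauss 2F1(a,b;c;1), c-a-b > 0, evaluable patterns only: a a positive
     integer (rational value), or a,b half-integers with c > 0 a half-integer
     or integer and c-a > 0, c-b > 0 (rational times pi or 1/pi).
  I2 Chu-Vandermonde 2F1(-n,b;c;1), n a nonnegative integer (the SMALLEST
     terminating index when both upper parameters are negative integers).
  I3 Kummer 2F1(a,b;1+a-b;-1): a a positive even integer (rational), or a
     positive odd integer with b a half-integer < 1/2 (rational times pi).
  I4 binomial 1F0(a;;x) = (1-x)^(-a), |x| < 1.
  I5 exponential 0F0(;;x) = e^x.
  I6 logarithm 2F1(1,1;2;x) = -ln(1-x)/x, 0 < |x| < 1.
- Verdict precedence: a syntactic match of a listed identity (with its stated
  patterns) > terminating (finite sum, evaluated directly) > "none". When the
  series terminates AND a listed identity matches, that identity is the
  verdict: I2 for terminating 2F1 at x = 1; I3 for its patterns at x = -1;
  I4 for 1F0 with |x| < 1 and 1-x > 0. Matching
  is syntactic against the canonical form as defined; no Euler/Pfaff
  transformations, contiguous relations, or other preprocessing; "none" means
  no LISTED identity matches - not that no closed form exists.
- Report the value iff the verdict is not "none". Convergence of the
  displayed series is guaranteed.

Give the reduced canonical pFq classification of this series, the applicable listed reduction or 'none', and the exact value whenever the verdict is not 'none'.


With C = -\frac{1}{3}: the canonical form is 1F0(-3; -; \frac{3}{7}). Verdict: the I4 binomial reduction matches (the 1F0 binomial series: exponent 3, x = \frac{3}{7}). Value: -\frac{64}{1029}.

Key step: t_0 being -\frac{1}{3}, the lower running product (C = -1/3, x = 3/7) is a rising factorial.
Step ratio: r(k) = \frac{3}{7} * (k-3) / [(k+1)] - rational; roots negated = parameters, x = \frac{3}{7}, C = -\frac{1}{3}.


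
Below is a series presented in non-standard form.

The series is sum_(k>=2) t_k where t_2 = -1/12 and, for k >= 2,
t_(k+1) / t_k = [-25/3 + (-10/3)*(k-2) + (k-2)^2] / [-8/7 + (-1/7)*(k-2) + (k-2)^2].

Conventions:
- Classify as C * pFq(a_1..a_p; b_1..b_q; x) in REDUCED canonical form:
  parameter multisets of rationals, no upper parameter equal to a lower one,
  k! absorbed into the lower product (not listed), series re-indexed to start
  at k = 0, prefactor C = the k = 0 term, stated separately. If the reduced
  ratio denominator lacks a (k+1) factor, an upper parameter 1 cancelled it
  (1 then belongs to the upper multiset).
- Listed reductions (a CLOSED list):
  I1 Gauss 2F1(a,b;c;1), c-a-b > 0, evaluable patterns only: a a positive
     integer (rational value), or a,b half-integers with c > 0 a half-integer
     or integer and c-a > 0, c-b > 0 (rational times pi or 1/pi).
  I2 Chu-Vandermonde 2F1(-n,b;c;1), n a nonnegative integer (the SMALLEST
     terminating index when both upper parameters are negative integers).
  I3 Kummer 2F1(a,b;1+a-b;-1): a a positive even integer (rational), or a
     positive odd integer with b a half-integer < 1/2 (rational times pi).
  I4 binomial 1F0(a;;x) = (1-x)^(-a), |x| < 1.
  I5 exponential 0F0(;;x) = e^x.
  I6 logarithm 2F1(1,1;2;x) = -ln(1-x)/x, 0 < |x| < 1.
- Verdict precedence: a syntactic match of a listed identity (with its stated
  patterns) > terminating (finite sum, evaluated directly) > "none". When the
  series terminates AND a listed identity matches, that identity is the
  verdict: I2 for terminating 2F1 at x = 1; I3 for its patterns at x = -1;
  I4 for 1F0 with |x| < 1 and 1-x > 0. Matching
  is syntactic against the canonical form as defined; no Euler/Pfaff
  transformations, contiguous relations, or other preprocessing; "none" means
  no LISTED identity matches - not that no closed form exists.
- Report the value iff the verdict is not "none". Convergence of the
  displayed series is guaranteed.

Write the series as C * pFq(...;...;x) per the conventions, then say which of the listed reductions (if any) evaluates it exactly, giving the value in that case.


The series (x = 1) is 2F1: upper {-5, 5/3}, lower {-8/7}, prefactor -1/12. Verdict: this is Chu-Vandermonde (I2) (terminating 2F1 at x = 1 with n = 5, b = 5/3, c = -8/7). Exact value: 95285/909792.

First insight: t_0 being -1/12, factor the ratio over Q (C = -1/12, x = 1): negated roots = parameters.
Consecutive-term ratio: r(k) = 1 * (k-5) (k+5/3) / [(k-8/7) (k+1)] ; factor over Q: parameters, x = 1, and C = -1/12.


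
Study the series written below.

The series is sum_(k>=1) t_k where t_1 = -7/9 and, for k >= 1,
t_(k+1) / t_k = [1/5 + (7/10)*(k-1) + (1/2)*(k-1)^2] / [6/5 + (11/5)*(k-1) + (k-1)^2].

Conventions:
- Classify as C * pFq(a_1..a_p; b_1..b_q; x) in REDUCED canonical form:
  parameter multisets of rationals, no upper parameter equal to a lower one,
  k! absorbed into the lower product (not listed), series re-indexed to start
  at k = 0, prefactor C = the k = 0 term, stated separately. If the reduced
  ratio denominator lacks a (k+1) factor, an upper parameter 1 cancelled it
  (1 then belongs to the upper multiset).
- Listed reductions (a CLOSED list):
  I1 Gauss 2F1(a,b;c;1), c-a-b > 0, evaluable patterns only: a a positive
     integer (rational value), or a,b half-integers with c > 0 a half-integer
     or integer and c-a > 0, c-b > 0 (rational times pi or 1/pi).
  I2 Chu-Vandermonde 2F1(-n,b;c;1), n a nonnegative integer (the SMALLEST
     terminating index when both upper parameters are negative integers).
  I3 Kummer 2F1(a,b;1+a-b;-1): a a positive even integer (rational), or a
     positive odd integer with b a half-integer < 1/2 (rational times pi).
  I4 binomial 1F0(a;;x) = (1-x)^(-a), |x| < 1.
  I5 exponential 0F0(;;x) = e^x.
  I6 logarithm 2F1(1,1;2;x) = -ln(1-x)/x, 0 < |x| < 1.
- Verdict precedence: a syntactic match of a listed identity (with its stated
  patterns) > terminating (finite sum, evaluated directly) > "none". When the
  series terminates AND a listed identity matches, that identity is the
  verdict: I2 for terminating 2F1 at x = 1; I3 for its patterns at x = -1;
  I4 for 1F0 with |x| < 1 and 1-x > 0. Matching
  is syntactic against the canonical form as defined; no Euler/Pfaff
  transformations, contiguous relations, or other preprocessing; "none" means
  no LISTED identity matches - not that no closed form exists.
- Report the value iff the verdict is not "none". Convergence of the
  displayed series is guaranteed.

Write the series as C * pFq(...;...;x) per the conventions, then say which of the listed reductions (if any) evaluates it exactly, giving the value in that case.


Canonical form: C = -7/9 times 2F1 with upper {2/5, 1}, lower {6/5}, x = 1/2. Verdict: none. A 2F1 with upper {2/5, 1} fits none of I1-I6 at x = 1/2; the sum runs forever.

Structural cue: with t_0 = -7/9, factor the ratio over Q (C = -7/9, x = 1/2): negated roots = parameters.
Ratio: r(k) = (1/2) * (k+2/5) (k+1) / [(k+6/5) (k+1)] ; factor over Q: parameters, x = (1/2), and C = -7/9.


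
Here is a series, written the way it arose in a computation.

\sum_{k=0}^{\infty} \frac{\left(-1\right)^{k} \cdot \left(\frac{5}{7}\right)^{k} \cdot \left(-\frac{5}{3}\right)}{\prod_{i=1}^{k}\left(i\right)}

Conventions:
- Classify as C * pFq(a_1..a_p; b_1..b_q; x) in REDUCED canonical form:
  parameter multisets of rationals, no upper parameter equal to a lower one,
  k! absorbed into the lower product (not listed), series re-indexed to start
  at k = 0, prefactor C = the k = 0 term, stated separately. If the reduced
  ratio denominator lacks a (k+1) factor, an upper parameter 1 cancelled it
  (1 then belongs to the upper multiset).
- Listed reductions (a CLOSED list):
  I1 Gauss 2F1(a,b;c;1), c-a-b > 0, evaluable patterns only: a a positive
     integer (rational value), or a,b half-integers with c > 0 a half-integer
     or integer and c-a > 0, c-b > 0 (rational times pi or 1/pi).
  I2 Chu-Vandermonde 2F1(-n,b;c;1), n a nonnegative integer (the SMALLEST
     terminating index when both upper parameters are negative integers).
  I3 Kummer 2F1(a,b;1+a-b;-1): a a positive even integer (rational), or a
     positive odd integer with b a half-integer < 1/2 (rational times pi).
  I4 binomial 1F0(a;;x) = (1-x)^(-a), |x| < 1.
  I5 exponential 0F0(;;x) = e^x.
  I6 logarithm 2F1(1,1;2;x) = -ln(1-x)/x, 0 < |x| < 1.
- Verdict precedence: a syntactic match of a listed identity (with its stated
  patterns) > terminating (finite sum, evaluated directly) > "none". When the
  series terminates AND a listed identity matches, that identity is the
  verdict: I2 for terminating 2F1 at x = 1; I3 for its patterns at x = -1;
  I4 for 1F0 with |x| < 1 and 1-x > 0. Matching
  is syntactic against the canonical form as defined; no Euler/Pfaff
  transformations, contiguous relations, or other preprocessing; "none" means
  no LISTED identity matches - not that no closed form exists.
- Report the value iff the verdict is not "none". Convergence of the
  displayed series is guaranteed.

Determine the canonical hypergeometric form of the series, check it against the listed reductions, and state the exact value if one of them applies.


Canonical form: C = -\frac{5}{3} times 0F0 with upper {-}, lower {-}, x = -\frac{5}{7}. Verdict (x = -\frac{5}{7}): exponential (I5) applies (the 0F0 exponential series at x = -\frac{5}{7}). Sum: \left(-\frac{5}{3}\right) \cdot e^{-\frac{5}{7}}.

Key step: t_0 being -\frac{5}{3}, the (-1)^k factor (C = -5/3) folds into the argument's sign.
Term ratio: r(k) = -\frac{5}{7} * 1 / [(k+1)] - rational in k, leading ratio -\frac{5}{7}; with t_0 = -\frac{5}{3}, classification follows.


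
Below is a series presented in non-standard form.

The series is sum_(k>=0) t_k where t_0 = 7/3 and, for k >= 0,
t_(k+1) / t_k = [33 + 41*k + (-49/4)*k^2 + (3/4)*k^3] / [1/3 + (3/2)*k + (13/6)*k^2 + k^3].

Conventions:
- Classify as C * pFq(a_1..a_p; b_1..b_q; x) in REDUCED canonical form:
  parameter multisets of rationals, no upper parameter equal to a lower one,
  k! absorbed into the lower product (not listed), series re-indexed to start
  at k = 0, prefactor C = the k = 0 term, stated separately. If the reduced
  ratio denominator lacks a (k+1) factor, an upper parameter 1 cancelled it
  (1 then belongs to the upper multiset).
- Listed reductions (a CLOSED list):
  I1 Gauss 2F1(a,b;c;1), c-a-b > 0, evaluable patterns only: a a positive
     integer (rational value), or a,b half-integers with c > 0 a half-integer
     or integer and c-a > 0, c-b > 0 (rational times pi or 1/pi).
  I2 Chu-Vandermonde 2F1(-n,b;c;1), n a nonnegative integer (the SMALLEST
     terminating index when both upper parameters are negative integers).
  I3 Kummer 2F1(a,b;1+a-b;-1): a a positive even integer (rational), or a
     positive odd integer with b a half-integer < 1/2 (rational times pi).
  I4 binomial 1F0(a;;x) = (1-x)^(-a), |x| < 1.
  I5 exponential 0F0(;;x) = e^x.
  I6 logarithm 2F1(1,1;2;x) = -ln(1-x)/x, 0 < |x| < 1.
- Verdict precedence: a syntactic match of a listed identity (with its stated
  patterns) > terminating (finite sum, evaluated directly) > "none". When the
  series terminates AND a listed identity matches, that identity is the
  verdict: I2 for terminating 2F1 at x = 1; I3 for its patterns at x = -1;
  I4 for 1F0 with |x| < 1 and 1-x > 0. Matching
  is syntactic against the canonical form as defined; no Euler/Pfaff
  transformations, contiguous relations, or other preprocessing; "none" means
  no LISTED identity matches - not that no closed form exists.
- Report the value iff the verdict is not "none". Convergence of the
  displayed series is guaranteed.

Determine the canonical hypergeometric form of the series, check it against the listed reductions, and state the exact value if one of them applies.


Canonical form: C = 7/3 times 2F1 with upper {-11, -6}, lower {1/2}, x = 3/4. Verdict: terminating - no listed pattern fits, but -6 in the upper list cuts the series at k = 6; direct evaluation. Hence: 101905/3.

Structural cue: t_0 being 7/3, roots of the ratio polynomials (C = 7/3, x = 3/4) are the negated parameters.
Step ratio: r(k) = (3/4) * (k-11) (k-6) / [(k+1/2) (k+1)] - rational; roots negated = parameters, x = (3/4), C = 7/3.


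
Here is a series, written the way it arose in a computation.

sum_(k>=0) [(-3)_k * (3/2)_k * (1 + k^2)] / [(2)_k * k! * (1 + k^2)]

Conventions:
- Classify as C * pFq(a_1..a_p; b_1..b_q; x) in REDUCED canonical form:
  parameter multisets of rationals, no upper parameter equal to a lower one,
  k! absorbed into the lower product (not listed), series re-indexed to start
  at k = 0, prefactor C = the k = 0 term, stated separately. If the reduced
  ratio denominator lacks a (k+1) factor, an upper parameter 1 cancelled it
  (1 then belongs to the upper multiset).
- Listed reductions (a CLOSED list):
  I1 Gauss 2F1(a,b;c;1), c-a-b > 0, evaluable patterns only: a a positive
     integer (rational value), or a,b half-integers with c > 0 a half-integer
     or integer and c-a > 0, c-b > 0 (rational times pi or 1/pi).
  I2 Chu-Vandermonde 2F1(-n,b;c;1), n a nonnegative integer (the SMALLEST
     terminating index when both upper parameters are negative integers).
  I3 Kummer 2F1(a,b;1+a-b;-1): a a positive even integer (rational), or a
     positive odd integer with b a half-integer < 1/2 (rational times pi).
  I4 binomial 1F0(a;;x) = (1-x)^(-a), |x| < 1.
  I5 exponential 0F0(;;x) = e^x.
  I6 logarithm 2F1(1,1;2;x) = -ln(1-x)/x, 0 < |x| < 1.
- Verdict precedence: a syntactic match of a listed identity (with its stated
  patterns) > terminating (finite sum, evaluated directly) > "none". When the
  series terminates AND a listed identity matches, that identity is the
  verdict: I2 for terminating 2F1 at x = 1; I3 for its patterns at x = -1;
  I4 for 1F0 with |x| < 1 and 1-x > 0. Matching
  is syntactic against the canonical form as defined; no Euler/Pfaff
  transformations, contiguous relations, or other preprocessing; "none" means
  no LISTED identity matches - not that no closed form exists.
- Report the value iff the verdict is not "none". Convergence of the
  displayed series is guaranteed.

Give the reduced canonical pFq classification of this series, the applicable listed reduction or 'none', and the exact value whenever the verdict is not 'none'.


x = 1 here; the reduced form reads 2F1, upper {-3, 3/2}, lower {2}, C = 1. Verdict at x = 1: Vandermonde's identity (I2) matches (terminating 2F1 at x = 1 with n = 3, b = 3/2, c = 2). Value: 5/64.

Key step: x = 1 and k^2 + 1 divides numerator and denominator alike; C = 1 after cancelling.
Ratio: r(k) = 1 * (k-3) (k+3/2) / [(k+2) (k+1)] - rational in k, leading ratio 1; with t_0 = 1, classification follows.


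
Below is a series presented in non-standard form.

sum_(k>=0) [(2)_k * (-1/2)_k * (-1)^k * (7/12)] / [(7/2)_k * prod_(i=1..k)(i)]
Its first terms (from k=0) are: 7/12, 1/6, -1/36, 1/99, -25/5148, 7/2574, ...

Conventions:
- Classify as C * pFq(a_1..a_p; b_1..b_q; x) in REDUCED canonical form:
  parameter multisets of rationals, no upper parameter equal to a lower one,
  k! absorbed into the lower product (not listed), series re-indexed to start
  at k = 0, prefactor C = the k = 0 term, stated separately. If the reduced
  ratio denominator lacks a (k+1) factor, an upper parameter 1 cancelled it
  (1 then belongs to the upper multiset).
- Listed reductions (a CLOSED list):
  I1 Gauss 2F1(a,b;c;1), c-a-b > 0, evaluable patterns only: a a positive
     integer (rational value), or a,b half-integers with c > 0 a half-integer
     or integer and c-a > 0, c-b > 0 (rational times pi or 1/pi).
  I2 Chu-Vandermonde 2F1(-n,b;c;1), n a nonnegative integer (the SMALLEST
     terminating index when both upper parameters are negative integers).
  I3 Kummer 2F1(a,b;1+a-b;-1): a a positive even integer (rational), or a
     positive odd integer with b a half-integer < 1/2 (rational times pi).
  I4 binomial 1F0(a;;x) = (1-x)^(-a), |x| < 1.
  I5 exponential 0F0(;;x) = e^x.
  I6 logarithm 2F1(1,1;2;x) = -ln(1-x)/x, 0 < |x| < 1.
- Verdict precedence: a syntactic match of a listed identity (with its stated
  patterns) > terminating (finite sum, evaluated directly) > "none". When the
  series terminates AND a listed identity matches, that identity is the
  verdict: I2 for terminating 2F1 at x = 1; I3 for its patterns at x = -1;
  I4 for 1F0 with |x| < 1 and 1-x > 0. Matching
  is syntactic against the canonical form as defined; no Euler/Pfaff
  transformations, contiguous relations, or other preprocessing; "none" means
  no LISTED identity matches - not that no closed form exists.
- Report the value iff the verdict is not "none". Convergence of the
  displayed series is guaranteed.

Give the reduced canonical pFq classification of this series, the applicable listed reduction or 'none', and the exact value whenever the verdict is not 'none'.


Reduced: x = -1, 2F1, upper = {-1/2, 2}, lower = {7/2}, C = 7/12. Verdict: the Kummer evaluation I3 fires (x = -1; c = 7/2 equals 1+a-b for upper {-1/2, 2}: listed pattern). Its exact value is 35/48.

Key step: with t_0 = 7/12, the product of the first k integers (C = 7/12, x = -1) is k!.
Step ratio: r(k) = (-1) * (k-1/2) (k+2) / [(k+7/2) (k+1)] - rational; roots negated = parameters, x = (-1), C = 7/12.


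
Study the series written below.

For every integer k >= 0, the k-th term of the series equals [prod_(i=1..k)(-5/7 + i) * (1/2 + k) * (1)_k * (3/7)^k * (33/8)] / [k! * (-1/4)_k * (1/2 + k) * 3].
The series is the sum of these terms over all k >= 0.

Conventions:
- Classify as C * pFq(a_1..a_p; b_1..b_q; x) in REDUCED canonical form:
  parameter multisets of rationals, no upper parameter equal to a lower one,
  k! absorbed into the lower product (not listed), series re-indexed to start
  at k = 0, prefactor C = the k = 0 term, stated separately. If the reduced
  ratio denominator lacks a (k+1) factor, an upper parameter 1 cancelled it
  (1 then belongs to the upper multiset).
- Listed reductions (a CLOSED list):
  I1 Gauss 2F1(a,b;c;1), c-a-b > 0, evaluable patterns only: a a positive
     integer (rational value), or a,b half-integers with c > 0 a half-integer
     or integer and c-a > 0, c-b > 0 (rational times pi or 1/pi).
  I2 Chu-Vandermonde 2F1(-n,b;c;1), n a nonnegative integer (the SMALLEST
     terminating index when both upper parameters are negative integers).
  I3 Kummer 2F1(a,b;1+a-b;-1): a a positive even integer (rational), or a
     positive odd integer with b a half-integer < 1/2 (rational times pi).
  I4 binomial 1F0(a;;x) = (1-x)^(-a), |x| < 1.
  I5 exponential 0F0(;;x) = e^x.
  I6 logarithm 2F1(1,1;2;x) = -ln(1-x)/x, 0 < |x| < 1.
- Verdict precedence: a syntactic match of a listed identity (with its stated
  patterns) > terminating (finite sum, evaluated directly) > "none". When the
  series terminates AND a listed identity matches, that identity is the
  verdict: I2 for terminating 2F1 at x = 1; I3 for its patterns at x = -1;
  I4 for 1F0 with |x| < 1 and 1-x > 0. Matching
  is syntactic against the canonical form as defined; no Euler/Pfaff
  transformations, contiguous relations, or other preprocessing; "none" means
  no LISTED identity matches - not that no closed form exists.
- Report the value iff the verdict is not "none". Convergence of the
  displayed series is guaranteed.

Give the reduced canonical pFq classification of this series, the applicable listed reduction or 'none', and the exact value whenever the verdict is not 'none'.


The series (x = 3/7) is 2F1: upper {2/7, 1}, lower {-1/4}, prefactor 11/8. Verdict: none. No listed pattern accepts 2F1(2/7, 1; -1/4; 3/7).

First insight: t_0 = 11/8 here, and striking the common factor k + 1/2 reduces the term (C = 11/8).
Step ratio: r(k) = (3/7) * (k+2/7) (k+1) / [(k-1/4) (k+1)] - rational; roots negated = parameters, x = (3/7), C = 11/8.
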